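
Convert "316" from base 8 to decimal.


Input: "316" in base 8
Positional expansion:
  Digit '3' (value 3) x 8^2 = 192
  Digit '1' (value 1) x 8^1 = 8
  Digit '6' (value 6) x 8^0 = 6
Sum = 206

206


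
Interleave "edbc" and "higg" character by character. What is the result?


Interleaving "edbc" and "higg":
  Position 0: 'e' from first, 'h' from second => "eh"
  Position 1: 'd' from first, 'i' from second => "di"
  Position 2: 'b' from first, 'g' from second => "bg"
  Position 3: 'c' from first, 'g' from second => "cg"
Result: ehdibgcg

ehdibgcg


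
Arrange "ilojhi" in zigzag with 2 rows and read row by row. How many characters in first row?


Zigzag "ilojhi" into 2 rows:
Placing characters:
  'i' => row 0
  'l' => row 1
  'o' => row 0
  'j' => row 1
  'h' => row 0
  'i' => row 1
Rows:
  Row 0: "ioh"
  Row 1: "lji"
First row length: 3

3


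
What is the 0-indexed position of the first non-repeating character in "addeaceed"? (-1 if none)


Input: addeaceed
Character frequencies:
  'a': 2
  'c': 1
  'd': 3
  'e': 3
Scanning left to right for freq == 1:
  Position 0 ('a'): freq=2, skip
  Position 1 ('d'): freq=3, skip
  Position 2 ('d'): freq=3, skip
  Position 3 ('e'): freq=3, skip
  Position 4 ('a'): freq=2, skip
  Position 5 ('c'): unique! => answer = 5

5


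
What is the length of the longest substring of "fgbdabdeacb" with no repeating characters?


Input: "fgbdabdeacb"
Sliding window (track last position of each char):
  Position 0 ('f'): window [0,0] length 1 -- new best
  Position 1 ('g'): window [0,1] length 2 -- new best
  Position 2 ('b'): window [0,2] length 3 -- new best
  Position 3 ('d'): window [0,3] length 4 -- new best
  Position 4 ('a'): window [0,4] length 5 -- new best
  Position 5 ('b'): repeat (last at 2), move window start to 3
  Position 5 ('b'): window [3,5] length 3
  Position 6 ('d'): repeat (last at 3), move window start to 4
  Position 6 ('d'): window [4,6] length 3
  Position 7 ('e'): window [4,7] length 4
  Position 8 ('a'): repeat (last at 4), move window start to 5
  Position 8 ('a'): window [5,8] length 4
  Position 9 ('c'): window [5,9] length 5
  Position 10 ('b'): repeat (last at 5), move window start to 6
  Position 10 ('b'): window [6,10] length 5
Longest substring with no repeats: "fgbda" with length 5

5


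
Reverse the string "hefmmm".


Input: hefmmm
Reading characters right to left:
  Position 5: 'm'
  Position 4: 'm'
  Position 3: 'm'
  Position 2: 'f'
  Position 1: 'e'
  Position 0: 'h'
Reversed: mmmfeh

mmmfeh


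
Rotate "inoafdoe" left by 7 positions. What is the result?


Input: "inoafdoe", rotate left by 7
First 7 characters: "inoafdo"
Remaining characters: "e"
Concatenate remaining + first: "e" + "inoafdo" = "einoafdo"

einoafdo


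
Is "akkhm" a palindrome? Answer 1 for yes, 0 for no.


Input: akkhm
Reversed: mhkka
  Compare pos 0 ('a') with pos 4 ('m'): MISMATCH
  Compare pos 1 ('k') with pos 3 ('h'): MISMATCH
Result: not a palindrome

0


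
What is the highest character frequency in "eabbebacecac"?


Input: eabbebacecac
Character counts:
  'a': 3
  'b': 3
  'c': 3
  'e': 3
Maximum frequency: 3

3


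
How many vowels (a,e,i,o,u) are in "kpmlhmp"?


Input: kpmlhmp
Checking each character:
  'k' at position 0: consonant
  'p' at position 1: consonant
  'm' at position 2: consonant
  'l' at position 3: consonant
  'h' at position 4: consonant
  'm' at position 5: consonant
  'p' at position 6: consonant
Total vowels: 0

0


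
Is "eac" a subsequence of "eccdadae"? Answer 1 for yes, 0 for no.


Check if "eac" is a subsequence of "eccdadae"
Greedy scan:
  Position 0 ('e'): matches sub[0] = 'e'
  Position 1 ('c'): no match needed
  Position 2 ('c'): no match needed
  Position 3 ('d'): no match needed
  Position 4 ('a'): matches sub[1] = 'a'
  Position 5 ('d'): no match needed
  Position 6 ('a'): no match needed
  Position 7 ('e'): no match needed
Only matched 2/3 characters => not a subsequence

0


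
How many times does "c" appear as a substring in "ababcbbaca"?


Searching for "c" in "ababcbbaca"
Scanning each position:
  Position 0: "a" => no
  Position 1: "b" => no
  Position 2: "a" => no
  Position 3: "b" => no
  Position 4: "c" => MATCH
  Position 5: "b" => no
  Position 6: "b" => no
  Position 7: "a" => no
  Position 8: "c" => MATCH
  Position 9: "a" => no
Total occurrences: 2

2


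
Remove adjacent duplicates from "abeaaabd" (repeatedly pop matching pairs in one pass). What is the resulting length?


Input: abeaaabd
Stack-based adjacent duplicate removal:
  Read 'a': push. Stack: a
  Read 'b': push. Stack: ab
  Read 'e': push. Stack: abe
  Read 'a': push. Stack: abea
  Read 'a': matches stack top 'a' => pop. Stack: abe
  Read 'a': push. Stack: abea
  Read 'b': push. Stack: abeab
  Read 'd': push. Stack: abeabd
Final stack: "abeabd" (length 6)

6


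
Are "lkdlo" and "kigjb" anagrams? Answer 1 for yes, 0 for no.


Strings: "lkdlo", "kigjb"
Sorted first:  dkllo
Sorted second: bgijk
Differ at position 0: 'd' vs 'b' => not anagrams

0


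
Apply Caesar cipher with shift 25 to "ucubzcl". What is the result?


Caesar cipher: shift "ucubzcl" by 25
  'u' (pos 20) + 25 = pos 19 = 't'
  'c' (pos 2) + 25 = pos 1 = 'b'
  'u' (pos 20) + 25 = pos 19 = 't'
  'b' (pos 1) + 25 = pos 0 = 'a'
  'z' (pos 25) + 25 = pos 24 = 'y'
  'c' (pos 2) + 25 = pos 1 = 'b'
  'l' (pos 11) + 25 = pos 10 = 'k'
Result: tbtaybk

tbtaybk


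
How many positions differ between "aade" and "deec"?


Comparing "aade" and "deec" position by position:
  Position 0: 'a' vs 'd' => DIFFER
  Position 1: 'a' vs 'e' => DIFFER
  Position 2: 'd' vs 'e' => DIFFER
  Position 3: 'e' vs 'c' => DIFFER
Positions that differ: 4

4


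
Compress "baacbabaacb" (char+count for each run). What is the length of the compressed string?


Input: baacbabaacb
Runs:
  'b' x 1 => "b1"
  'a' x 2 => "a2"
  'c' x 1 => "c1"
  'b' x 1 => "b1"
  'a' x 1 => "a1"
  'b' x 1 => "b1"
  'a' x 2 => "a2"
  'c' x 1 => "c1"
  'b' x 1 => "b1"
Compressed: "b1a2c1b1a1b1a2c1b1"
Compressed length: 18

18


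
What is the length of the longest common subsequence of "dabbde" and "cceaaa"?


LCS of "dabbde" and "cceaaa"
DP table:
           c    c    e    a    a    a
      0    0    0    0    0    0    0
  d   0    0    0    0    0    0    0
  a   0    0    0    0    1    1    1
  b   0    0    0    0    1    1    1
  b   0    0    0    0    1    1    1
  d   0    0    0    0    1    1    1
  e   0    0    0    1    1    1    1
LCS length = dp[6][6] = 1

1


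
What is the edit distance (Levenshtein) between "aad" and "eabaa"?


Computing edit distance: "aad" -> "eabaa"
DP table:
           e    a    b    a    a
      0    1    2    3    4    5
  a   1    1    1    2    3    4
  a   2    2    1    2    2    3
  d   3    3    2    2    3    3
Edit distance = dp[3][5] = 3

3


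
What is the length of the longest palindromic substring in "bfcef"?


Input: "bfcef"
Checking substrings for palindromes:
  No multi-char palindromic substrings found
Longest palindromic substring: "b" with length 1

1


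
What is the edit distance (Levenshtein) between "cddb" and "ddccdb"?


Computing edit distance: "cddb" -> "ddccdb"
DP table:
           d    d    c    c    d    b
      0    1    2    3    4    5    6
  c   1    1    2    2    3    4    5
  d   2    1    1    2    3    3    4
  d   3    2    1    2    3    3    4
  b   4    3    2    2    3    4    3
Edit distance = dp[4][6] = 3

3


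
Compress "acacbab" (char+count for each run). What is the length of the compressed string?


Input: acacbab
Runs:
  'a' x 1 => "a1"
  'c' x 1 => "c1"
  'a' x 1 => "a1"
  'c' x 1 => "c1"
  'b' x 1 => "b1"
  'a' x 1 => "a1"
  'b' x 1 => "b1"
Compressed: "a1c1a1c1b1a1b1"
Compressed length: 14

14


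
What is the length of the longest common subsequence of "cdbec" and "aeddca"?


LCS of "cdbec" and "aeddca"
DP table:
           a    e    d    d    c    a
      0    0    0    0    0    0    0
  c   0    0    0    0    0    1    1
  d   0    0    0    1    1    1    1
  b   0    0    0    1    1    1    1
  e   0    0    1    1    1    1    1
  c   0    0    1    1    1    2    2
LCS length = dp[5][6] = 2

2


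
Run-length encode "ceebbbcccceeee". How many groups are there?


Input: ceebbbcccceeee
Scanning for consecutive runs:
  Group 1: 'c' x 1 (positions 0-0)
  Group 2: 'e' x 2 (positions 1-2)
  Group 3: 'b' x 3 (positions 3-5)
  Group 4: 'c' x 4 (positions 6-9)
  Group 5: 'e' x 4 (positions 10-13)
Total groups: 5

5


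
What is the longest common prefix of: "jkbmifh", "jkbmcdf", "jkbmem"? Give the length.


Words: jkbmifh, jkbmcdf, jkbmem
  Position 0: all 'j' => match
  Position 1: all 'k' => match
  Position 2: all 'b' => match
  Position 3: all 'm' => match
  Position 4: ('i', 'c', 'e') => mismatch, stop
LCP = "jkbm" (length 4)

4


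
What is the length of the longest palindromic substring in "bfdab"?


Input: "bfdab"
Checking substrings for palindromes:
  No multi-char palindromic substrings found
Longest palindromic substring: "b" with length 1

1


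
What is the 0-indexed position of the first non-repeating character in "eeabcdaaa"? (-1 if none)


Input: eeabcdaaa
Character frequencies:
  'a': 4
  'b': 1
  'c': 1
  'd': 1
  'e': 2
Scanning left to right for freq == 1:
  Position 0 ('e'): freq=2, skip
  Position 1 ('e'): freq=2, skip
  Position 2 ('a'): freq=4, skip
  Position 3 ('b'): unique! => answer = 3

3


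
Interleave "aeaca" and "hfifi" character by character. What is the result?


Interleaving "aeaca" and "hfifi":
  Position 0: 'a' from first, 'h' from second => "ah"
  Position 1: 'e' from first, 'f' from second => "ef"
  Position 2: 'a' from first, 'i' from second => "ai"
  Position 3: 'c' from first, 'f' from second => "cf"
  Position 4: 'a' from first, 'i' from second => "ai"
Result: ahefaicfai

ahefaicfai


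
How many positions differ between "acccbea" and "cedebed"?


Comparing "acccbea" and "cedebed" position by position:
  Position 0: 'a' vs 'c' => DIFFER
  Position 1: 'c' vs 'e' => DIFFER
  Position 2: 'c' vs 'd' => DIFFER
  Position 3: 'c' vs 'e' => DIFFER
  Position 4: 'b' vs 'b' => same
  Position 5: 'e' vs 'e' => same
  Position 6: 'a' vs 'd' => DIFFER
Positions that differ: 5

5


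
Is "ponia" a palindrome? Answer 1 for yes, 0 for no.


Input: ponia
Reversed: ainop
  Compare pos 0 ('p') with pos 4 ('a'): MISMATCH
  Compare pos 1 ('o') with pos 3 ('i'): MISMATCH
Result: not a palindrome

0


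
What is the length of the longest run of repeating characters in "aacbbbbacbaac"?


Input: "aacbbbbacbaac"
Scanning for longest run:
  Position 1 ('a'): continues run of 'a', length=2
  Position 2 ('c'): new char, reset run to 1
  Position 3 ('b'): new char, reset run to 1
  Position 4 ('b'): continues run of 'b', length=2
  Position 5 ('b'): continues run of 'b', length=3
  Position 6 ('b'): continues run of 'b', length=4
  Position 7 ('a'): new char, reset run to 1
  Position 8 ('c'): new char, reset run to 1
  Position 9 ('b'): new char, reset run to 1
  Position 10 ('a'): new char, reset run to 1
  Position 11 ('a'): continues run of 'a', length=2
  Position 12 ('c'): new char, reset run to 1
Longest run: 'b' with length 4

4


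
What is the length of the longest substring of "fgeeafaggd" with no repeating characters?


Input: "fgeeafaggd"
Sliding window (track last position of each char):
  Position 0 ('f'): window [0,0] length 1 -- new best
  Position 1 ('g'): window [0,1] length 2 -- new best
  Position 2 ('e'): window [0,2] length 3 -- new best
  Position 3 ('e'): repeat (last at 2), move window start to 3
  Position 3 ('e'): window [3,3] length 1
  Position 4 ('a'): window [3,4] length 2
  Position 5 ('f'): window [3,5] length 3
  Position 6 ('a'): repeat (last at 4), move window start to 5
  Position 6 ('a'): window [5,6] length 2
  Position 7 ('g'): window [5,7] length 3
  Position 8 ('g'): repeat (last at 7), move window start to 8
  Position 8 ('g'): window [8,8] length 1
  Position 9 ('d'): window [8,9] length 2
Longest substring with no repeats: "fge" with length 3

3


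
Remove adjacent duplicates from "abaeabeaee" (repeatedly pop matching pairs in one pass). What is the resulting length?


Input: abaeabeaee
Stack-based adjacent duplicate removal:
  Read 'a': push. Stack: a
  Read 'b': push. Stack: ab
  Read 'a': push. Stack: aba
  Read 'e': push. Stack: abae
  Read 'a': push. Stack: abaea
  Read 'b': push. Stack: abaeab
  Read 'e': push. Stack: abaeabe
  Read 'a': push. Stack: abaeabea
  Read 'e': push. Stack: abaeabeae
  Read 'e': matches stack top 'e' => pop. Stack: abaeabea
Final stack: "abaeabea" (length 8)

8


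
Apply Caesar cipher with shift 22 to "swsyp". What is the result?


Caesar cipher: shift "swsyp" by 22
  's' (pos 18) + 22 = pos 14 = 'o'
  'w' (pos 22) + 22 = pos 18 = 's'
  's' (pos 18) + 22 = pos 14 = 'o'
  'y' (pos 24) + 22 = pos 20 = 'u'
  'p' (pos 15) + 22 = pos 11 = 'l'
Result: osoul

osoul


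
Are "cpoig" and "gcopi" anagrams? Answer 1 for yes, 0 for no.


Strings: "cpoig", "gcopi"
Sorted first:  cgiop
Sorted second: cgiop
Sorted forms match => anagrams

1


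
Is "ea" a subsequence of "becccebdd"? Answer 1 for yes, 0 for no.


Check if "ea" is a subsequence of "becccebdd"
Greedy scan:
  Position 0 ('b'): no match needed
  Position 1 ('e'): matches sub[0] = 'e'
  Position 2 ('c'): no match needed
  Position 3 ('c'): no match needed
  Position 4 ('c'): no match needed
  Position 5 ('e'): no match needed
  Position 6 ('b'): no match needed
  Position 7 ('d'): no match needed
  Position 8 ('d'): no match needed
Only matched 1/2 characters => not a subsequence

0


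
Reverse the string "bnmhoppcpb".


Input: bnmhoppcpb
Reading characters right to left:
  Position 9: 'b'
  Position 8: 'p'
  Position 7: 'c'
  Position 6: 'p'
  Position 5: 'p'
  Position 4: 'o'
  Position 3: 'h'
  Position 2: 'm'
  Position 1: 'n'
  Position 0: 'b'
Reversed: bpcppohmnb

bpcppohmnb


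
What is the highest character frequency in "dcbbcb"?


Input: dcbbcb
Character counts:
  'b': 3
  'c': 2
  'd': 1
Maximum frequency: 3

3


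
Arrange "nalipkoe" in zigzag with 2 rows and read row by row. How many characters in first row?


Zigzag "nalipkoe" into 2 rows:
Placing characters:
  'n' => row 0
  'a' => row 1
  'l' => row 0
  'i' => row 1
  'p' => row 0
  'k' => row 1
  'o' => row 0
  'e' => row 1
Rows:
  Row 0: "nlpo"
  Row 1: "aike"
First row length: 4

4


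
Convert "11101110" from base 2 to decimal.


Input: "11101110" in base 2
Positional expansion:
  Digit '1' (value 1) x 2^7 = 128
  Digit '1' (value 1) x 2^6 = 64
  Digit '1' (value 1) x 2^5 = 32
  Digit '0' (value 0) x 2^4 = 0
  Digit '1' (value 1) x 2^3 = 8
  Digit '1' (value 1) x 2^2 = 4
  Digit '1' (value 1) x 2^1 = 2
  Digit '0' (value 0) x 2^0 = 0
Sum = 238

238


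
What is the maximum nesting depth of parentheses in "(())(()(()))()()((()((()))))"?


Input: "(())(()(()))()()((()((()))))"
Tracking depth:
  Position 0 '(': depth becomes 1
  Position 1 '(': depth becomes 2
  Position 2 ')': depth becomes 1
  Position 3 ')': depth becomes 0
  Position 4 '(': depth becomes 1
  Position 5 '(': depth becomes 2
  Position 6 ')': depth becomes 1
  Position 7 '(': depth becomes 2
  Position 8 '(': depth becomes 3
  Position 9 ')': depth becomes 2
  Position 10 ')': depth becomes 1
  Position 11 ')': depth becomes 0
  Position 12 '(': depth becomes 1
  Position 13 ')': depth becomes 0
  Position 14 '(': depth becomes 1
  Position 15 ')': depth becomes 0
  Position 16 '(': depth becomes 1
  Position 17 '(': depth becomes 2
  Position 18 '(': depth becomes 3
  Position 19 ')': depth becomes 2
  Position 20 '(': depth becomes 3
  Position 21 '(': depth becomes 4
  Position 22 '(': depth becomes 5
  Position 23 ')': depth becomes 4
  Position 24 ')': depth becomes 3
  Position 25 ')': depth becomes 2
  Position 26 ')': depth becomes 1
  Position 27 ')': depth becomes 0
Maximum depth reached: 5

5


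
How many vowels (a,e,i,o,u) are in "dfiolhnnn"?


Input: dfiolhnnn
Checking each character:
  'd' at position 0: consonant
  'f' at position 1: consonant
  'i' at position 2: vowel (running total: 1)
  'o' at position 3: vowel (running total: 2)
  'l' at position 4: consonant
  'h' at position 5: consonant
  'n' at position 6: consonant
  'n' at position 7: consonant
  'n' at position 8: consonant
Total vowels: 2

2


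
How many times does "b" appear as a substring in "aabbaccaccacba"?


Searching for "b" in "aabbaccaccacba"
Scanning each position:
  Position 0: "a" => no
  Position 1: "a" => no
  Position 2: "b" => MATCH
  Position 3: "b" => MATCH
  Position 4: "a" => no
  Position 5: "c" => no
  Position 6: "c" => no
  Position 7: "a" => no
  Position 8: "c" => no
  Position 9: "c" => no
  Position 10: "a" => no
  Position 11: "c" => no
  Position 12: "b" => MATCH
  Position 13: "a" => no
Total occurrences: 3

3


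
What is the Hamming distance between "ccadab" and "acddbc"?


Comparing "ccadab" and "acddbc" position by position:
  Position 0: 'c' vs 'a' => differ
  Position 1: 'c' vs 'c' => same
  Position 2: 'a' vs 'd' => differ
  Position 3: 'd' vs 'd' => same
  Position 4: 'a' vs 'b' => differ
  Position 5: 'b' vs 'c' => differ
Total differences (Hamming distance): 4

4


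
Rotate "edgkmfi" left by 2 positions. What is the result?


Input: "edgkmfi", rotate left by 2
First 2 characters: "ed"
Remaining characters: "gkmfi"
Concatenate remaining + first: "gkmfi" + "ed" = "gkmfied"

gkmfied


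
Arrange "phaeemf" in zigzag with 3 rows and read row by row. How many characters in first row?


Zigzag "phaeemf" into 3 rows:
Placing characters:
  'p' => row 0
  'h' => row 1
  'a' => row 2
  'e' => row 1
  'e' => row 0
  'm' => row 1
  'f' => row 2
Rows:
  Row 0: "pe"
  Row 1: "hem"
  Row 2: "af"
First row length: 2

2


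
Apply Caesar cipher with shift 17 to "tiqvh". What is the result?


Caesar cipher: shift "tiqvh" by 17
  't' (pos 19) + 17 = pos 10 = 'k'
  'i' (pos 8) + 17 = pos 25 = 'z'
  'q' (pos 16) + 17 = pos 7 = 'h'
  'v' (pos 21) + 17 = pos 12 = 'm'
  'h' (pos 7) + 17 = pos 24 = 'y'
Result: kzhmy

kzhmy


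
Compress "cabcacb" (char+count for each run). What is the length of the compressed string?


Input: cabcacb
Runs:
  'c' x 1 => "c1"
  'a' x 1 => "a1"
  'b' x 1 => "b1"
  'c' x 1 => "c1"
  'a' x 1 => "a1"
  'c' x 1 => "c1"
  'b' x 1 => "b1"
Compressed: "c1a1b1c1a1c1b1"
Compressed length: 14

14


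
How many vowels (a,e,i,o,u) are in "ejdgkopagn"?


Input: ejdgkopagn
Checking each character:
  'e' at position 0: vowel (running total: 1)
  'j' at position 1: consonant
  'd' at position 2: consonant
  'g' at position 3: consonant
  'k' at position 4: consonant
  'o' at position 5: vowel (running total: 2)
  'p' at position 6: consonant
  'a' at position 7: vowel (running total: 3)
  'g' at position 8: consonant
  'n' at position 9: consonant
Total vowels: 3

3


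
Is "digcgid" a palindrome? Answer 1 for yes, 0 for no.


Input: digcgid
Reversed: digcgid
  Compare pos 0 ('d') with pos 6 ('d'): match
  Compare pos 1 ('i') with pos 5 ('i'): match
  Compare pos 2 ('g') with pos 4 ('g'): match
Result: palindrome

1


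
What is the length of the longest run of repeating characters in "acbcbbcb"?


Input: "acbcbbcb"
Scanning for longest run:
  Position 1 ('c'): new char, reset run to 1
  Position 2 ('b'): new char, reset run to 1
  Position 3 ('c'): new char, reset run to 1
  Position 4 ('b'): new char, reset run to 1
  Position 5 ('b'): continues run of 'b', length=2
  Position 6 ('c'): new char, reset run to 1
  Position 7 ('b'): new char, reset run to 1
Longest run: 'b' with length 2

2


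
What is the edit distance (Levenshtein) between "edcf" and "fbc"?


Computing edit distance: "edcf" -> "fbc"
DP table:
           f    b    c
      0    1    2    3
  e   1    1    2    3
  d   2    2    2    3
  c   3    3    3    2
  f   4    3    4    3
Edit distance = dp[4][3] = 3

3


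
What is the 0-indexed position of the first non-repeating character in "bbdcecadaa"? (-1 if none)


Input: bbdcecadaa
Character frequencies:
  'a': 3
  'b': 2
  'c': 2
  'd': 2
  'e': 1
Scanning left to right for freq == 1:
  Position 0 ('b'): freq=2, skip
  Position 1 ('b'): freq=2, skip
  Position 2 ('d'): freq=2, skip
  Position 3 ('c'): freq=2, skip
  Position 4 ('e'): unique! => answer = 4

4


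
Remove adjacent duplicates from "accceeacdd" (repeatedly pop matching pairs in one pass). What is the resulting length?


Input: accceeacdd
Stack-based adjacent duplicate removal:
  Read 'a': push. Stack: a
  Read 'c': push. Stack: ac
  Read 'c': matches stack top 'c' => pop. Stack: a
  Read 'c': push. Stack: ac
  Read 'e': push. Stack: ace
  Read 'e': matches stack top 'e' => pop. Stack: ac
  Read 'a': push. Stack: aca
  Read 'c': push. Stack: acac
  Read 'd': push. Stack: acacd
  Read 'd': matches stack top 'd' => pop. Stack: acac
Final stack: "acac" (length 4)

4


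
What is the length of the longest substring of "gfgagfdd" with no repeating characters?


Input: "gfgagfdd"
Sliding window (track last position of each char):
  Position 0 ('g'): window [0,0] length 1 -- new best
  Position 1 ('f'): window [0,1] length 2 -- new best
  Position 2 ('g'): repeat (last at 0), move window start to 1
  Position 2 ('g'): window [1,2] length 2
  Position 3 ('a'): window [1,3] length 3 -- new best
  Position 4 ('g'): repeat (last at 2), move window start to 3
  Position 4 ('g'): window [3,4] length 2
  Position 5 ('f'): window [3,5] length 3
  Position 6 ('d'): window [3,6] length 4 -- new best
  Position 7 ('d'): repeat (last at 6), move window start to 7
  Position 7 ('d'): window [7,7] length 1
Longest substring with no repeats: "agfd" with length 4

4


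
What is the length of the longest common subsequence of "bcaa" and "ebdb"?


LCS of "bcaa" and "ebdb"
DP table:
           e    b    d    b
      0    0    0    0    0
  b   0    0    1    1    1
  c   0    0    1    1    1
  a   0    0    1    1    1
  a   0    0    1    1    1
LCS length = dp[4][4] = 1

1


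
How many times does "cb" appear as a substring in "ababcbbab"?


Searching for "cb" in "ababcbbab"
Scanning each position:
  Position 0: "ab" => no
  Position 1: "ba" => no
  Position 2: "ab" => no
  Position 3: "bc" => no
  Position 4: "cb" => MATCH
  Position 5: "bb" => no
  Position 6: "ba" => no
  Position 7: "ab" => no
Total occurrences: 1

1


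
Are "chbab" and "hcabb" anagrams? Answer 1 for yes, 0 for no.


Strings: "chbab", "hcabb"
Sorted first:  abbch
Sorted second: abbch
Sorted forms match => anagrams

1


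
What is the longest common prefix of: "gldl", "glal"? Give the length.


Words: gldl, glal
  Position 0: all 'g' => match
  Position 1: all 'l' => match
  Position 2: ('d', 'a') => mismatch, stop
LCP = "gl" (length 2)

2


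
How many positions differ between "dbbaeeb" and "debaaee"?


Comparing "dbbaeeb" and "debaaee" position by position:
  Position 0: 'd' vs 'd' => same
  Position 1: 'b' vs 'e' => DIFFER
  Position 2: 'b' vs 'b' => same
  Position 3: 'a' vs 'a' => same
  Position 4: 'e' vs 'a' => DIFFER
  Position 5: 'e' vs 'e' => same
  Position 6: 'b' vs 'e' => DIFFER
Positions that differ: 3

3


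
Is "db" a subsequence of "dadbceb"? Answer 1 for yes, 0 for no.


Check if "db" is a subsequence of "dadbceb"
Greedy scan:
  Position 0 ('d'): matches sub[0] = 'd'
  Position 1 ('a'): no match needed
  Position 2 ('d'): no match needed
  Position 3 ('b'): matches sub[1] = 'b'
  Position 4 ('c'): no match needed
  Position 5 ('e'): no match needed
  Position 6 ('b'): no match needed
All 2 characters matched => is a subsequence

1


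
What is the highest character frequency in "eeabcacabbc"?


Input: eeabcacabbc
Character counts:
  'a': 3
  'b': 3
  'c': 3
  'e': 2
Maximum frequency: 3

3


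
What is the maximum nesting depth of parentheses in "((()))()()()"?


Input: "((()))()()()"
Tracking depth:
  Position 0 '(': depth becomes 1
  Position 1 '(': depth becomes 2
  Position 2 '(': depth becomes 3
  Position 3 ')': depth becomes 2
  Position 4 ')': depth becomes 1
  Position 5 ')': depth becomes 0
  Position 6 '(': depth becomes 1
  Position 7 ')': depth becomes 0
  Position 8 '(': depth becomes 1
  Position 9 ')': depth becomes 0
  Position 10 '(': depth becomes 1
  Position 11 ')': depth becomes 0
Maximum depth reached: 3

3


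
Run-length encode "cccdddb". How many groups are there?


Input: cccdddb
Scanning for consecutive runs:
  Group 1: 'c' x 3 (positions 0-2)
  Group 2: 'd' x 3 (positions 3-5)
  Group 3: 'b' x 1 (positions 6-6)
Total groups: 3

3


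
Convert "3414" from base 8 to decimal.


Input: "3414" in base 8
Positional expansion:
  Digit '3' (value 3) x 8^3 = 1536
  Digit '4' (value 4) x 8^2 = 256
  Digit '1' (value 1) x 8^1 = 8
  Digit '4' (value 4) x 8^0 = 4
Sum = 1804

1804


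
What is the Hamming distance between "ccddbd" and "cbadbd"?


Comparing "ccddbd" and "cbadbd" position by position:
  Position 0: 'c' vs 'c' => same
  Position 1: 'c' vs 'b' => differ
  Position 2: 'd' vs 'a' => differ
  Position 3: 'd' vs 'd' => same
  Position 4: 'b' vs 'b' => same
  Position 5: 'd' vs 'd' => same
Total differences (Hamming distance): 2

2


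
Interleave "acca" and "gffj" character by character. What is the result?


Interleaving "acca" and "gffj":
  Position 0: 'a' from first, 'g' from second => "ag"
  Position 1: 'c' from first, 'f' from second => "cf"
  Position 2: 'c' from first, 'f' from second => "cf"
  Position 3: 'a' from first, 'j' from second => "aj"
Result: agcfcfaj

agcfcfaj


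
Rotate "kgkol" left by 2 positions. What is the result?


Input: "kgkol", rotate left by 2
First 2 characters: "kg"
Remaining characters: "kol"
Concatenate remaining + first: "kol" + "kg" = "kolkg"

kolkg


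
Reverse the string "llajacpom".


Input: llajacpom
Reading characters right to left:
  Position 8: 'm'
  Position 7: 'o'
  Position 6: 'p'
  Position 5: 'c'
  Position 4: 'a'
  Position 3: 'j'
  Position 2: 'a'
  Position 1: 'l'
  Position 0: 'l'
Reversed: mopcajall

mopcajall


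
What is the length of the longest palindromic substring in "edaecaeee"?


Input: "edaecaeee"
Checking substrings for palindromes:
  [6:9] "eee" (len 3) => palindrome
  [6:8] "ee" (len 2) => palindrome
  [7:9] "ee" (len 2) => palindrome
Longest palindromic substring: "eee" with length 3

3


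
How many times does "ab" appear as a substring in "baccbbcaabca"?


Searching for "ab" in "baccbbcaabca"
Scanning each position:
  Position 0: "ba" => no
  Position 1: "ac" => no
  Position 2: "cc" => no
  Position 3: "cb" => no
  Position 4: "bb" => no
  Position 5: "bc" => no
  Position 6: "ca" => no
  Position 7: "aa" => no
  Position 8: "ab" => MATCH
  Position 9: "bc" => no
  Position 10: "ca" => no
Total occurrences: 1

1


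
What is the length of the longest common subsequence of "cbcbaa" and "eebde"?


LCS of "cbcbaa" and "eebde"
DP table:
           e    e    b    d    e
      0    0    0    0    0    0
  c   0    0    0    0    0    0
  b   0    0    0    1    1    1
  c   0    0    0    1    1    1
  b   0    0    0    1    1    1
  a   0    0    0    1    1    1
  a   0    0    0    1    1    1
LCS length = dp[6][5] = 1

1


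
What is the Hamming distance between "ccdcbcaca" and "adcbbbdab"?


Comparing "ccdcbcaca" and "adcbbbdab" position by position:
  Position 0: 'c' vs 'a' => differ
  Position 1: 'c' vs 'd' => differ
  Position 2: 'd' vs 'c' => differ
  Position 3: 'c' vs 'b' => differ
  Position 4: 'b' vs 'b' => same
  Position 5: 'c' vs 'b' => differ
  Position 6: 'a' vs 'd' => differ
  Position 7: 'c' vs 'a' => differ
  Position 8: 'a' vs 'b' => differ
Total differences (Hamming distance): 8

8


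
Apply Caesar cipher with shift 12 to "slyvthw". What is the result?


Caesar cipher: shift "slyvthw" by 12
  's' (pos 18) + 12 = pos 4 = 'e'
  'l' (pos 11) + 12 = pos 23 = 'x'
  'y' (pos 24) + 12 = pos 10 = 'k'
  'v' (pos 21) + 12 = pos 7 = 'h'
  't' (pos 19) + 12 = pos 5 = 'f'
  'h' (pos 7) + 12 = pos 19 = 't'
  'w' (pos 22) + 12 = pos 8 = 'i'
Result: exkhfti

exkhfti


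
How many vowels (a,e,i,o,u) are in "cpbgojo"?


Input: cpbgojo
Checking each character:
  'c' at position 0: consonant
  'p' at position 1: consonant
  'b' at position 2: consonant
  'g' at position 3: consonant
  'o' at position 4: vowel (running total: 1)
  'j' at position 5: consonant
  'o' at position 6: vowel (running total: 2)
Total vowels: 2

2


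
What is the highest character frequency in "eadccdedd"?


Input: eadccdedd
Character counts:
  'a': 1
  'c': 2
  'd': 4
  'e': 2
Maximum frequency: 4

4


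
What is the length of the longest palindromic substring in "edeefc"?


Input: "edeefc"
Checking substrings for palindromes:
  [0:3] "ede" (len 3) => palindrome
  [2:4] "ee" (len 2) => palindrome
Longest palindromic substring: "ede" with length 3

3


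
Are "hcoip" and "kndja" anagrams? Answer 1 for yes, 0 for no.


Strings: "hcoip", "kndja"
Sorted first:  chiop
Sorted second: adjkn
Differ at position 0: 'c' vs 'a' => not anagrams

0


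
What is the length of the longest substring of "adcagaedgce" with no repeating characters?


Input: "adcagaedgce"
Sliding window (track last position of each char):
  Position 0 ('a'): window [0,0] length 1 -- new best
  Position 1 ('d'): window [0,1] length 2 -- new best
  Position 2 ('c'): window [0,2] length 3 -- new best
  Position 3 ('a'): repeat (last at 0), move window start to 1
  Position 3 ('a'): window [1,3] length 3
  Position 4 ('g'): window [1,4] length 4 -- new best
  Position 5 ('a'): repeat (last at 3), move window start to 4
  Position 5 ('a'): window [4,5] length 2
  Position 6 ('e'): window [4,6] length 3
  Position 7 ('d'): window [4,7] length 4
  Position 8 ('g'): repeat (last at 4), move window start to 5
  Position 8 ('g'): window [5,8] length 4
  Position 9 ('c'): window [5,9] length 5 -- new best
  Position 10 ('e'): repeat (last at 6), move window start to 7
  Position 10 ('e'): window [7,10] length 4
Longest substring with no repeats: "aedgc" with length 5

5


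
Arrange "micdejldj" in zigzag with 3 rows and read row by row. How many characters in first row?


Zigzag "micdejldj" into 3 rows:
Placing characters:
  'm' => row 0
  'i' => row 1
  'c' => row 2
  'd' => row 1
  'e' => row 0
  'j' => row 1
  'l' => row 2
  'd' => row 1
  'j' => row 0
Rows:
  Row 0: "mej"
  Row 1: "idjd"
  Row 2: "cl"
First row length: 3

3


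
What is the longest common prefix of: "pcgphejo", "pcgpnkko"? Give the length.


Words: pcgphejo, pcgpnkko
  Position 0: all 'p' => match
  Position 1: all 'c' => match
  Position 2: all 'g' => match
  Position 3: all 'p' => match
  Position 4: ('h', 'n') => mismatch, stop
LCP = "pcgp" (length 4)

4


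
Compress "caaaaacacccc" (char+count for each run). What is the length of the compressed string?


Input: caaaaacacccc
Runs:
  'c' x 1 => "c1"
  'a' x 5 => "a5"
  'c' x 1 => "c1"
  'a' x 1 => "a1"
  'c' x 4 => "c4"
Compressed: "c1a5c1a1c4"
Compressed length: 10

10


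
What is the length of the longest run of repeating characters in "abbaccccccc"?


Input: "abbaccccccc"
Scanning for longest run:
  Position 1 ('b'): new char, reset run to 1
  Position 2 ('b'): continues run of 'b', length=2
  Position 3 ('a'): new char, reset run to 1
  Position 4 ('c'): new char, reset run to 1
  Position 5 ('c'): continues run of 'c', length=2
  Position 6 ('c'): continues run of 'c', length=3
  Position 7 ('c'): continues run of 'c', length=4
  Position 8 ('c'): continues run of 'c', length=5
  Position 9 ('c'): continues run of 'c', length=6
  Position 10 ('c'): continues run of 'c', length=7
Longest run: 'c' with length 7

7


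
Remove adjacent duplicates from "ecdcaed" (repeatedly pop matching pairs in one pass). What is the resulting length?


Input: ecdcaed
Stack-based adjacent duplicate removal:
  Read 'e': push. Stack: e
  Read 'c': push. Stack: ec
  Read 'd': push. Stack: ecd
  Read 'c': push. Stack: ecdc
  Read 'a': push. Stack: ecdca
  Read 'e': push. Stack: ecdcae
  Read 'd': push. Stack: ecdcaed
Final stack: "ecdcaed" (length 7)

7


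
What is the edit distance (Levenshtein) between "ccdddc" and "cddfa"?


Computing edit distance: "ccdddc" -> "cddfa"
DP table:
           c    d    d    f    a
      0    1    2    3    4    5
  c   1    0    1    2    3    4
  c   2    1    1    2    3    4
  d   3    2    1    1    2    3
  d   4    3    2    1    2    3
  d   5    4    3    2    2    3
  c   6    5    4    3    3    3
Edit distance = dp[6][5] = 3

3


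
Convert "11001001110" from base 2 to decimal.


Input: "11001001110" in base 2
Positional expansion:
  Digit '1' (value 1) x 2^10 = 1024
  Digit '1' (value 1) x 2^9 = 512
  Digit '0' (value 0) x 2^8 = 0
  Digit '0' (value 0) x 2^7 = 0
  Digit '1' (value 1) x 2^6 = 64
  Digit '0' (value 0) x 2^5 = 0
  Digit '0' (value 0) x 2^4 = 0
  Digit '1' (value 1) x 2^3 = 8
  Digit '1' (value 1) x 2^2 = 4
  Digit '1' (value 1) x 2^1 = 2
  Digit '0' (value 0) x 2^0 = 0
Sum = 1614

1614


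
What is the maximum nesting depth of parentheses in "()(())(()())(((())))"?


Input: "()(())(()())(((())))"
Tracking depth:
  Position 0 '(': depth becomes 1
  Position 1 ')': depth becomes 0
  Position 2 '(': depth becomes 1
  Position 3 '(': depth becomes 2
  Position 4 ')': depth becomes 1
  Position 5 ')': depth becomes 0
  Position 6 '(': depth becomes 1
  Position 7 '(': depth becomes 2
  Position 8 ')': depth becomes 1
  Position 9 '(': depth becomes 2
  Position 10 ')': depth becomes 1
  Position 11 ')': depth becomes 0
  Position 12 '(': depth becomes 1
  Position 13 '(': depth becomes 2
  Position 14 '(': depth becomes 3
  Position 15 '(': depth becomes 4
  Position 16 ')': depth becomes 3
  Position 17 ')': depth becomes 2
  Position 18 ')': depth becomes 1
  Position 19 ')': depth becomes 0
Maximum depth reached: 4

4


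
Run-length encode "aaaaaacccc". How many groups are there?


Input: aaaaaacccc
Scanning for consecutive runs:
  Group 1: 'a' x 6 (positions 0-5)
  Group 2: 'c' x 4 (positions 6-9)
Total groups: 2

2


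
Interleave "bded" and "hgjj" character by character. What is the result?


Interleaving "bded" and "hgjj":
  Position 0: 'b' from first, 'h' from second => "bh"
  Position 1: 'd' from first, 'g' from second => "dg"
  Position 2: 'e' from first, 'j' from second => "ej"
  Position 3: 'd' from first, 'j' from second => "dj"
Result: bhdgejdj

bhdgejdj


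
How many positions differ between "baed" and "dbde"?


Comparing "baed" and "dbde" position by position:
  Position 0: 'b' vs 'd' => DIFFER
  Position 1: 'a' vs 'b' => DIFFER
  Position 2: 'e' vs 'd' => DIFFER
  Position 3: 'd' vs 'e' => DIFFER
Positions that differ: 4

4


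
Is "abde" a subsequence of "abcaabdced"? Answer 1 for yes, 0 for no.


Check if "abde" is a subsequence of "abcaabdced"
Greedy scan:
  Position 0 ('a'): matches sub[0] = 'a'
  Position 1 ('b'): matches sub[1] = 'b'
  Position 2 ('c'): no match needed
  Position 3 ('a'): no match needed
  Position 4 ('a'): no match needed
  Position 5 ('b'): no match needed
  Position 6 ('d'): matches sub[2] = 'd'
  Position 7 ('c'): no match needed
  Position 8 ('e'): matches sub[3] = 'e'
  Position 9 ('d'): no match needed
All 4 characters matched => is a subsequence

1


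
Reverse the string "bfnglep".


Input: bfnglep
Reading characters right to left:
  Position 6: 'p'
  Position 5: 'e'
  Position 4: 'l'
  Position 3: 'g'
  Position 2: 'n'
  Position 1: 'f'
  Position 0: 'b'
Reversed: pelgnfb

pelgnfb


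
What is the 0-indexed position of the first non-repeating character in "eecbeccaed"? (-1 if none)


Input: eecbeccaed
Character frequencies:
  'a': 1
  'b': 1
  'c': 3
  'd': 1
  'e': 4
Scanning left to right for freq == 1:
  Position 0 ('e'): freq=4, skip
  Position 1 ('e'): freq=4, skip
  Position 2 ('c'): freq=3, skip
  Position 3 ('b'): unique! => answer = 3

3


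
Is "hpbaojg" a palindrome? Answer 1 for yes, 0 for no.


Input: hpbaojg
Reversed: gjoabph
  Compare pos 0 ('h') with pos 6 ('g'): MISMATCH
  Compare pos 1 ('p') with pos 5 ('j'): MISMATCH
  Compare pos 2 ('b') with pos 4 ('o'): MISMATCH
Result: not a palindrome

0


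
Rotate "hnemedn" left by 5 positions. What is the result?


Input: "hnemedn", rotate left by 5
First 5 characters: "hneme"
Remaining characters: "dn"
Concatenate remaining + first: "dn" + "hneme" = "dnhneme"

dnhneme


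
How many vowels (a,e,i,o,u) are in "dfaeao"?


Input: dfaeao
Checking each character:
  'd' at position 0: consonant
  'f' at position 1: consonant
  'a' at position 2: vowel (running total: 1)
  'e' at position 3: vowel (running total: 2)
  'a' at position 4: vowel (running total: 3)
  'o' at position 5: vowel (running total: 4)
Total vowels: 4

4


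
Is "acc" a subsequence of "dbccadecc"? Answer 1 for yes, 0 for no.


Check if "acc" is a subsequence of "dbccadecc"
Greedy scan:
  Position 0 ('d'): no match needed
  Position 1 ('b'): no match needed
  Position 2 ('c'): no match needed
  Position 3 ('c'): no match needed
  Position 4 ('a'): matches sub[0] = 'a'
  Position 5 ('d'): no match needed
  Position 6 ('e'): no match needed
  Position 7 ('c'): matches sub[1] = 'c'
  Position 8 ('c'): matches sub[2] = 'c'
All 3 characters matched => is a subsequence

1


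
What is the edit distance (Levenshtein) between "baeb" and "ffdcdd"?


Computing edit distance: "baeb" -> "ffdcdd"
DP table:
           f    f    d    c    d    d
      0    1    2    3    4    5    6
  b   1    1    2    3    4    5    6
  a   2    2    2    3    4    5    6
  e   3    3    3    3    4    5    6
  b   4    4    4    4    4    5    6
Edit distance = dp[4][6] = 6

6


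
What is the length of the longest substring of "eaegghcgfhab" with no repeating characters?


Input: "eaegghcgfhab"
Sliding window (track last position of each char):
  Position 0 ('e'): window [0,0] length 1 -- new best
  Position 1 ('a'): window [0,1] length 2 -- new best
  Position 2 ('e'): repeat (last at 0), move window start to 1
  Position 2 ('e'): window [1,2] length 2
  Position 3 ('g'): window [1,3] length 3 -- new best
  Position 4 ('g'): repeat (last at 3), move window start to 4
  Position 4 ('g'): window [4,4] length 1
  Position 5 ('h'): window [4,5] length 2
  Position 6 ('c'): window [4,6] length 3
  Position 7 ('g'): repeat (last at 4), move window start to 5
  Position 7 ('g'): window [5,7] length 3
  Position 8 ('f'): window [5,8] length 4 -- new best
  Position 9 ('h'): repeat (last at 5), move window start to 6
  Position 9 ('h'): window [6,9] length 4
  Position 10 ('a'): window [6,10] length 5 -- new best
  Position 11 ('b'): window [6,11] length 6 -- new best
Longest substring with no repeats: "cgfhab" with length 6

6


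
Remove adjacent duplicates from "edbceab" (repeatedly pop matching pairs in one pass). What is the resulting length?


Input: edbceab
Stack-based adjacent duplicate removal:
  Read 'e': push. Stack: e
  Read 'd': push. Stack: ed
  Read 'b': push. Stack: edb
  Read 'c': push. Stack: edbc
  Read 'e': push. Stack: edbce
  Read 'a': push. Stack: edbcea
  Read 'b': push. Stack: edbceab
Final stack: "edbceab" (length 7)

7


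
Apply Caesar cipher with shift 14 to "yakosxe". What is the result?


Caesar cipher: shift "yakosxe" by 14
  'y' (pos 24) + 14 = pos 12 = 'm'
  'a' (pos 0) + 14 = pos 14 = 'o'
  'k' (pos 10) + 14 = pos 24 = 'y'
  'o' (pos 14) + 14 = pos 2 = 'c'
  's' (pos 18) + 14 = pos 6 = 'g'
  'x' (pos 23) + 14 = pos 11 = 'l'
  'e' (pos 4) + 14 = pos 18 = 's'
Result: moycgls

moycgls


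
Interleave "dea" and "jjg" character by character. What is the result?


Interleaving "dea" and "jjg":
  Position 0: 'd' from first, 'j' from second => "dj"
  Position 1: 'e' from first, 'j' from second => "ej"
  Position 2: 'a' from first, 'g' from second => "ag"
Result: djejag

djejag


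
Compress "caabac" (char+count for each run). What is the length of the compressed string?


Input: caabac
Runs:
  'c' x 1 => "c1"
  'a' x 2 => "a2"
  'b' x 1 => "b1"
  'a' x 1 => "a1"
  'c' x 1 => "c1"
Compressed: "c1a2b1a1c1"
Compressed length: 10

10
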